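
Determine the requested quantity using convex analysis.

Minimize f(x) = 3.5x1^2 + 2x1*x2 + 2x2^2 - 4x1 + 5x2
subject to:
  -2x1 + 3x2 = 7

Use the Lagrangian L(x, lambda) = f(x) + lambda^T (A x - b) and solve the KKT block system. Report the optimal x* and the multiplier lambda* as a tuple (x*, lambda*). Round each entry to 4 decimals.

Form the Lagrangian:
  L(x, lambda) = (1/2) x^T Q x + c^T x + lambda^T (A x - b)
Stationarity (grad_x L = 0): Q x + c + A^T lambda = 0.
Primal feasibility: A x = b.

This gives the KKT block system:
  [ Q   A^T ] [ x     ]   [-c ]
  [ A    0  ] [ lambda ] = [ b ]

Solving the linear system:
  x*      = (-0.8932, 1.7379)
  lambda* = (-3.3883)
  f(x*)   = 17.9903

x* = (-0.8932, 1.7379), lambda* = (-3.3883)


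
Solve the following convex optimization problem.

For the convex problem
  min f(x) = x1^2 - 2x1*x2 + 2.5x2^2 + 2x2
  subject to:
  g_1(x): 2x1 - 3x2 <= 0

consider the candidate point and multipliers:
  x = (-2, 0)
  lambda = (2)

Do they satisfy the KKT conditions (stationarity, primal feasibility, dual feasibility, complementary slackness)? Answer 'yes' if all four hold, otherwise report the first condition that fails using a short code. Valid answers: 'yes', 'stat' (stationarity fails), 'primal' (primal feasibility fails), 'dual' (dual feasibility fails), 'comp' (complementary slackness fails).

Gradient of f: grad f(x) = Q x + c = (-4, 6)
Constraint values g_i(x) = a_i^T x - b_i:
  g_1((-2, 0)) = -4
Stationarity residual: grad f(x) + sum_i lambda_i a_i = (0, 0)
  -> stationarity OK
Primal feasibility (all g_i <= 0): OK
Dual feasibility (all lambda_i >= 0): OK
Complementary slackness (lambda_i * g_i(x) = 0 for all i): FAILS

Verdict: the first failing condition is complementary_slackness -> comp.

comp


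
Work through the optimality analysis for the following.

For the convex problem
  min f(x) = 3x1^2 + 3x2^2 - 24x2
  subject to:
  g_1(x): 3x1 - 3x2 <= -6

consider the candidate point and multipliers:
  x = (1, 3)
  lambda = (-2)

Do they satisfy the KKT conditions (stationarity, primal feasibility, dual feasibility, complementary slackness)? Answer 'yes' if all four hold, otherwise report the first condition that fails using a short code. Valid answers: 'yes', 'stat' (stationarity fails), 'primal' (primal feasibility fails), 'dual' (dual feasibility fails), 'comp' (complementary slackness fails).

Gradient of f: grad f(x) = Q x + c = (6, -6)
Constraint values g_i(x) = a_i^T x - b_i:
  g_1((1, 3)) = 0
Stationarity residual: grad f(x) + sum_i lambda_i a_i = (0, 0)
  -> stationarity OK
Primal feasibility (all g_i <= 0): OK
Dual feasibility (all lambda_i >= 0): FAILS
Complementary slackness (lambda_i * g_i(x) = 0 for all i): OK

Verdict: the first failing condition is dual_feasibility -> dual.

dual


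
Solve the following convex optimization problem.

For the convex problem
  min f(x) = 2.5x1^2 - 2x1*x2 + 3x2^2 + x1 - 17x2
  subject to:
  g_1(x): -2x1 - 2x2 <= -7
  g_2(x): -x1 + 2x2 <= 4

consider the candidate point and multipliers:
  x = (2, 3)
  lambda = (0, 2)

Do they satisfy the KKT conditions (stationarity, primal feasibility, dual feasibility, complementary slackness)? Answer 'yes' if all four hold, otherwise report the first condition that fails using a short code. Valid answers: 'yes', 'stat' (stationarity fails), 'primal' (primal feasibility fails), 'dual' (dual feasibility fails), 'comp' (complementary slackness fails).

Gradient of f: grad f(x) = Q x + c = (5, -3)
Constraint values g_i(x) = a_i^T x - b_i:
  g_1((2, 3)) = -3
  g_2((2, 3)) = 0
Stationarity residual: grad f(x) + sum_i lambda_i a_i = (3, 1)
  -> stationarity FAILS
Primal feasibility (all g_i <= 0): OK
Dual feasibility (all lambda_i >= 0): OK
Complementary slackness (lambda_i * g_i(x) = 0 for all i): OK

Verdict: the first failing condition is stationarity -> stat.

stat


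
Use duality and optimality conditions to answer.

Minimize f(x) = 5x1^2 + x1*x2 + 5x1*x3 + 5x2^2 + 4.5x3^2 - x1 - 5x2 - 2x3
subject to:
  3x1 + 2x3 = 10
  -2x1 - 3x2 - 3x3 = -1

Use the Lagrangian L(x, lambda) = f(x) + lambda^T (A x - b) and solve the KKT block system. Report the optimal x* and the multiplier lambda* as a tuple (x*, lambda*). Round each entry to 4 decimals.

Form the Lagrangian:
  L(x, lambda) = (1/2) x^T Q x + c^T x + lambda^T (A x - b)
Stationarity (grad_x L = 0): Q x + c + A^T lambda = 0.
Primal feasibility: A x = b.

This gives the KKT block system:
  [ Q   A^T ] [ x     ]   [-c ]
  [ A    0  ] [ lambda ] = [ b ]

Solving the linear system:
  x*      = (3.6973, -1.5856, -0.546)
  lambda* = (-14.3655, -5.7194)
  f(x*)   = 71.6292

x* = (3.6973, -1.5856, -0.546), lambda* = (-14.3655, -5.7194)


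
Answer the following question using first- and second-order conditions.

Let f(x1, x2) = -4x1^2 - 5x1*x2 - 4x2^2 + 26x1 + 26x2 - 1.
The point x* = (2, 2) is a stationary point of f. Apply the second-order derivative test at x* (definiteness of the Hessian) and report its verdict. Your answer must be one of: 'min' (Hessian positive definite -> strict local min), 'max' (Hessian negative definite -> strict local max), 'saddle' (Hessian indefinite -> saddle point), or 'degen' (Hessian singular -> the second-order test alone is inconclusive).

Compute the Hessian H = grad^2 f:
  H = [[-8, -5], [-5, -8]]
Verify stationarity: grad f(x*) = H x* + g = (0, 0).
Eigenvalues of H: -13, -3.
Both eigenvalues < 0, so H is negative definite -> x* is a strict local max.

max


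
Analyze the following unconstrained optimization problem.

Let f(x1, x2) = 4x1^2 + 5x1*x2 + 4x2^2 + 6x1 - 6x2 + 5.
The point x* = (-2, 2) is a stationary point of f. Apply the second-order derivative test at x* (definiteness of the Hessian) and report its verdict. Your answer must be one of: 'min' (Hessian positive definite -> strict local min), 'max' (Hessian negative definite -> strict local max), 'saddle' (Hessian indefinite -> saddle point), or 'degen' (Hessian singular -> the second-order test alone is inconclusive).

Compute the Hessian H = grad^2 f:
  H = [[8, 5], [5, 8]]
Verify stationarity: grad f(x*) = H x* + g = (0, 0).
Eigenvalues of H: 3, 13.
Both eigenvalues > 0, so H is positive definite -> x* is a strict local min.

min


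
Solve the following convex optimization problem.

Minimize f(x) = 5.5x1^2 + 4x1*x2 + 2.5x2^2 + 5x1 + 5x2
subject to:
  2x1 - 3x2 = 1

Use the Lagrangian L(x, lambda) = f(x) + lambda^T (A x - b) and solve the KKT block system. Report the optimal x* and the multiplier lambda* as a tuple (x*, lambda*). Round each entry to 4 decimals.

Form the Lagrangian:
  L(x, lambda) = (1/2) x^T Q x + c^T x + lambda^T (A x - b)
Stationarity (grad_x L = 0): Q x + c + A^T lambda = 0.
Primal feasibility: A x = b.

This gives the KKT block system:
  [ Q   A^T ] [ x     ]   [-c ]
  [ A    0  ] [ lambda ] = [ b ]

Solving the linear system:
  x*      = (-0.3174, -0.5449)
  lambda* = (0.3353)
  f(x*)   = -2.3234

x* = (-0.3174, -0.5449), lambda* = (0.3353)


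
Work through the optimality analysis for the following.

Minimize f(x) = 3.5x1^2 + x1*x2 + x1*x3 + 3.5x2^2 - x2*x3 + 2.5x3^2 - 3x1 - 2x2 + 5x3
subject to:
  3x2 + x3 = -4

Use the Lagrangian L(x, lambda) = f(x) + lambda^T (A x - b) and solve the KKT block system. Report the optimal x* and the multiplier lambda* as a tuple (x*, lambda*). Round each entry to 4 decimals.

Form the Lagrangian:
  L(x, lambda) = (1/2) x^T Q x + c^T x + lambda^T (A x - b)
Stationarity (grad_x L = 0): Q x + c + A^T lambda = 0.
Primal feasibility: A x = b.

This gives the KKT block system:
  [ Q   A^T ] [ x     ]   [-c ]
  [ A    0  ] [ lambda ] = [ b ]

Solving the linear system:
  x*      = (0.7761, -0.7836, -1.6493)
  lambda* = (1.6866)
  f(x*)   = -1.1306

x* = (0.7761, -0.7836, -1.6493), lambda* = (1.6866)


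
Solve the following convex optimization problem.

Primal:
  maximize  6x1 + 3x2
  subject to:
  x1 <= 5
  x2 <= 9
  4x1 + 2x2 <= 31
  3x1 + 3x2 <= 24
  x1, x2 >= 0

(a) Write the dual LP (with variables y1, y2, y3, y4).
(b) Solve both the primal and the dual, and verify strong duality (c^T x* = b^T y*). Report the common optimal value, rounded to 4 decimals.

The standard primal-dual pair for 'max c^T x s.t. A x <= b, x >= 0' is:
  Dual:  min b^T y  s.t.  A^T y >= c,  y >= 0.

So the dual LP is:
  minimize  5y1 + 9y2 + 31y3 + 24y4
  subject to:
    y1 + 4y3 + 3y4 >= 6
    y2 + 2y3 + 3y4 >= 3
    y1, y2, y3, y4 >= 0

Solving the primal: x* = (5, 3).
  primal value c^T x* = 39.
Solving the dual: y* = (3, 0, 0, 1).
  dual value b^T y* = 39.
Strong duality: c^T x* = b^T y*. Confirmed.

39


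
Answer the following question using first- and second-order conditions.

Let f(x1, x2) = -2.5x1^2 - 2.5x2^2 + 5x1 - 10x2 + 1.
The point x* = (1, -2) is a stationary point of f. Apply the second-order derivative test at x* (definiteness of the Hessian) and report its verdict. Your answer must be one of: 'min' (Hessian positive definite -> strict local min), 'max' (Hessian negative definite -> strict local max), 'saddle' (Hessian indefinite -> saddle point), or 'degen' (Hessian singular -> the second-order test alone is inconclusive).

Compute the Hessian H = grad^2 f:
  H = [[-5, 0], [0, -5]]
Verify stationarity: grad f(x*) = H x* + g = (0, 0).
Eigenvalues of H: -5, -5.
Both eigenvalues < 0, so H is negative definite -> x* is a strict local max.

max


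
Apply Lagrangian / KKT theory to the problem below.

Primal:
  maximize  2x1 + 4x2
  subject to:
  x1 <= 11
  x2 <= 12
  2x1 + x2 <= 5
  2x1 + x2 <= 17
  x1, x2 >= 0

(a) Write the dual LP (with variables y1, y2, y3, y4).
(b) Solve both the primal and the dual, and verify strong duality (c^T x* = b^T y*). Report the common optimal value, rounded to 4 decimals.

The standard primal-dual pair for 'max c^T x s.t. A x <= b, x >= 0' is:
  Dual:  min b^T y  s.t.  A^T y >= c,  y >= 0.

So the dual LP is:
  minimize  11y1 + 12y2 + 5y3 + 17y4
  subject to:
    y1 + 2y3 + 2y4 >= 2
    y2 + y3 + y4 >= 4
    y1, y2, y3, y4 >= 0

Solving the primal: x* = (0, 5).
  primal value c^T x* = 20.
Solving the dual: y* = (0, 0, 4, 0).
  dual value b^T y* = 20.
Strong duality: c^T x* = b^T y*. Confirmed.

20


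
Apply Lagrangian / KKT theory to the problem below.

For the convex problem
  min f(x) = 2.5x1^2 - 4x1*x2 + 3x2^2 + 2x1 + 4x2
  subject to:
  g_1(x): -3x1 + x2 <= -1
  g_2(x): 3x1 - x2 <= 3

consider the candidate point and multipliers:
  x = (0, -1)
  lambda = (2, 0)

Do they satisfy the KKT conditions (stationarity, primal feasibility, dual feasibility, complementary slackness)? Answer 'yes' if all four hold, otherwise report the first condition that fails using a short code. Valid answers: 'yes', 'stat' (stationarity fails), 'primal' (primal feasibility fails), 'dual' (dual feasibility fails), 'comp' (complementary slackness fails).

Gradient of f: grad f(x) = Q x + c = (6, -2)
Constraint values g_i(x) = a_i^T x - b_i:
  g_1((0, -1)) = 0
  g_2((0, -1)) = -2
Stationarity residual: grad f(x) + sum_i lambda_i a_i = (0, 0)
  -> stationarity OK
Primal feasibility (all g_i <= 0): OK
Dual feasibility (all lambda_i >= 0): OK
Complementary slackness (lambda_i * g_i(x) = 0 for all i): OK

Verdict: yes, KKT holds.

yes


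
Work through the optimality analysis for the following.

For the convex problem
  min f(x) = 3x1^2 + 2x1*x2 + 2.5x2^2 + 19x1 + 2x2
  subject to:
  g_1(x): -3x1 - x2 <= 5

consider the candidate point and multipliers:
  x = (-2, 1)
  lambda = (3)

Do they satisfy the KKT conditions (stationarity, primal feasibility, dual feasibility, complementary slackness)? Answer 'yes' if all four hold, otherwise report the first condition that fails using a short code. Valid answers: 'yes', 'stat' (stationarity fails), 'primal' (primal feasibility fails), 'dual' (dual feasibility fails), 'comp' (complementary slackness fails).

Gradient of f: grad f(x) = Q x + c = (9, 3)
Constraint values g_i(x) = a_i^T x - b_i:
  g_1((-2, 1)) = 0
Stationarity residual: grad f(x) + sum_i lambda_i a_i = (0, 0)
  -> stationarity OK
Primal feasibility (all g_i <= 0): OK
Dual feasibility (all lambda_i >= 0): OK
Complementary slackness (lambda_i * g_i(x) = 0 for all i): OK

Verdict: yes, KKT holds.

yes


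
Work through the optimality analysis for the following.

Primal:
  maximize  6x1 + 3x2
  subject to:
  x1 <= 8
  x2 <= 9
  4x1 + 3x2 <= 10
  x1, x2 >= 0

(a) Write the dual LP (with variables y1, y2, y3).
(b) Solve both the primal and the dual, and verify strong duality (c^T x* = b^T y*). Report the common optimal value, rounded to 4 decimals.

The standard primal-dual pair for 'max c^T x s.t. A x <= b, x >= 0' is:
  Dual:  min b^T y  s.t.  A^T y >= c,  y >= 0.

So the dual LP is:
  minimize  8y1 + 9y2 + 10y3
  subject to:
    y1 + 4y3 >= 6
    y2 + 3y3 >= 3
    y1, y2, y3 >= 0

Solving the primal: x* = (2.5, 0).
  primal value c^T x* = 15.
Solving the dual: y* = (0, 0, 1.5).
  dual value b^T y* = 15.
Strong duality: c^T x* = b^T y*. Confirmed.

15


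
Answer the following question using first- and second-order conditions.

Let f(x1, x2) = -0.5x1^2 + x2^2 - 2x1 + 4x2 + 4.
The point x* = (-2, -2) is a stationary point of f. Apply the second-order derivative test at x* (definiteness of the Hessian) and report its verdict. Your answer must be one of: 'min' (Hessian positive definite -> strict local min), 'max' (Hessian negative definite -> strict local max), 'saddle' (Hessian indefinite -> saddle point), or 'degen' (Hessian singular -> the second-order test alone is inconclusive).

Compute the Hessian H = grad^2 f:
  H = [[-1, 0], [0, 2]]
Verify stationarity: grad f(x*) = H x* + g = (0, 0).
Eigenvalues of H: -1, 2.
Eigenvalues have mixed signs, so H is indefinite -> x* is a saddle point.

saddle


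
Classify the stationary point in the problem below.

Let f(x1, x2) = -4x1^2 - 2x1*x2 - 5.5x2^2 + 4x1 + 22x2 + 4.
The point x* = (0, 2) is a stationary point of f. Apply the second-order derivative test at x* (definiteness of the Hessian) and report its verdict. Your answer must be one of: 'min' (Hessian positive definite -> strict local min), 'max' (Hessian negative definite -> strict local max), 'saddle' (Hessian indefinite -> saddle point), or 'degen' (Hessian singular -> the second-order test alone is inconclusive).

Compute the Hessian H = grad^2 f:
  H = [[-8, -2], [-2, -11]]
Verify stationarity: grad f(x*) = H x* + g = (0, 0).
Eigenvalues of H: -12, -7.
Both eigenvalues < 0, so H is negative definite -> x* is a strict local max.

max


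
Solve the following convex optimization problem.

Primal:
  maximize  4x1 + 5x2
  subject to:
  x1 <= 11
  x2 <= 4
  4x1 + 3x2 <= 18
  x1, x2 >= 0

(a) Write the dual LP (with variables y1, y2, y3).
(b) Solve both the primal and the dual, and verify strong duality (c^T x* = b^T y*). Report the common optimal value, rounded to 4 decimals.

The standard primal-dual pair for 'max c^T x s.t. A x <= b, x >= 0' is:
  Dual:  min b^T y  s.t.  A^T y >= c,  y >= 0.

So the dual LP is:
  minimize  11y1 + 4y2 + 18y3
  subject to:
    y1 + 4y3 >= 4
    y2 + 3y3 >= 5
    y1, y2, y3 >= 0

Solving the primal: x* = (1.5, 4).
  primal value c^T x* = 26.
Solving the dual: y* = (0, 2, 1).
  dual value b^T y* = 26.
Strong duality: c^T x* = b^T y*. Confirmed.

26


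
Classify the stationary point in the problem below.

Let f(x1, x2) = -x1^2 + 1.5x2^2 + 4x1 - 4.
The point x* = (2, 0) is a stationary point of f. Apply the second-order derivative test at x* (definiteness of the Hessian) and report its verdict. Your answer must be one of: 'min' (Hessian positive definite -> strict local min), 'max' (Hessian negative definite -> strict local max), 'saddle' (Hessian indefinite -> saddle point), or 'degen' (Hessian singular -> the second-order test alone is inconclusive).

Compute the Hessian H = grad^2 f:
  H = [[-2, 0], [0, 3]]
Verify stationarity: grad f(x*) = H x* + g = (0, 0).
Eigenvalues of H: -2, 3.
Eigenvalues have mixed signs, so H is indefinite -> x* is a saddle point.

saddle


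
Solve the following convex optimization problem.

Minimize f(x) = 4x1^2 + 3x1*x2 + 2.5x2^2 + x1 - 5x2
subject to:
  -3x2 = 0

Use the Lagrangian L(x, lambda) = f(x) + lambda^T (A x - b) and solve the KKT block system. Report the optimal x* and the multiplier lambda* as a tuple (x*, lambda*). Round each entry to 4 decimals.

Form the Lagrangian:
  L(x, lambda) = (1/2) x^T Q x + c^T x + lambda^T (A x - b)
Stationarity (grad_x L = 0): Q x + c + A^T lambda = 0.
Primal feasibility: A x = b.

This gives the KKT block system:
  [ Q   A^T ] [ x     ]   [-c ]
  [ A    0  ] [ lambda ] = [ b ]

Solving the linear system:
  x*      = (-0.125, 0)
  lambda* = (-1.7917)
  f(x*)   = -0.0625

x* = (-0.125, 0), lambda* = (-1.7917)


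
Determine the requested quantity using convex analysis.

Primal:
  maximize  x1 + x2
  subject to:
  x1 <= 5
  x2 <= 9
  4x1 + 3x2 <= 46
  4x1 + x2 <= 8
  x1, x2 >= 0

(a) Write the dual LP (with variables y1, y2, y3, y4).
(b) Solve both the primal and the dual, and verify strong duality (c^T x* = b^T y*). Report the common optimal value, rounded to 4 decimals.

The standard primal-dual pair for 'max c^T x s.t. A x <= b, x >= 0' is:
  Dual:  min b^T y  s.t.  A^T y >= c,  y >= 0.

So the dual LP is:
  minimize  5y1 + 9y2 + 46y3 + 8y4
  subject to:
    y1 + 4y3 + 4y4 >= 1
    y2 + 3y3 + y4 >= 1
    y1, y2, y3, y4 >= 0

Solving the primal: x* = (0, 8).
  primal value c^T x* = 8.
Solving the dual: y* = (0, 0, 0, 1).
  dual value b^T y* = 8.
Strong duality: c^T x* = b^T y*. Confirmed.

8


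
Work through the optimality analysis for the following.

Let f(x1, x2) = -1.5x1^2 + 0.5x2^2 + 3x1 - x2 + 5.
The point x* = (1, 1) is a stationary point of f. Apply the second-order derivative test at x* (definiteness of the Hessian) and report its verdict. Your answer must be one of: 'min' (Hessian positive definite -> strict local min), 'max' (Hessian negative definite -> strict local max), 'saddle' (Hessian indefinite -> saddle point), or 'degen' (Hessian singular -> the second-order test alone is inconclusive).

Compute the Hessian H = grad^2 f:
  H = [[-3, 0], [0, 1]]
Verify stationarity: grad f(x*) = H x* + g = (0, 0).
Eigenvalues of H: -3, 1.
Eigenvalues have mixed signs, so H is indefinite -> x* is a saddle point.

saddle


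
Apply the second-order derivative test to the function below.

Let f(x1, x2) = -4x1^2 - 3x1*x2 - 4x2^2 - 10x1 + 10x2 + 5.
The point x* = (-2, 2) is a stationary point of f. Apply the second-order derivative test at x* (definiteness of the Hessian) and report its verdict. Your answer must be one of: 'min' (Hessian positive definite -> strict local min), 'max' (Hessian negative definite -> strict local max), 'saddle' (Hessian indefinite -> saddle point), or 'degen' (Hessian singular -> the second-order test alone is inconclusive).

Compute the Hessian H = grad^2 f:
  H = [[-8, -3], [-3, -8]]
Verify stationarity: grad f(x*) = H x* + g = (0, 0).
Eigenvalues of H: -11, -5.
Both eigenvalues < 0, so H is negative definite -> x* is a strict local max.

max


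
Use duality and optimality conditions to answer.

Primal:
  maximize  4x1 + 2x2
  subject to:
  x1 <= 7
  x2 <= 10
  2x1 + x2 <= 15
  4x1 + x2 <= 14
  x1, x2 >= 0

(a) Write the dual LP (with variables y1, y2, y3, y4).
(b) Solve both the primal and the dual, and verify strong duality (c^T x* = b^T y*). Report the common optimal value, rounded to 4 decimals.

The standard primal-dual pair for 'max c^T x s.t. A x <= b, x >= 0' is:
  Dual:  min b^T y  s.t.  A^T y >= c,  y >= 0.

So the dual LP is:
  minimize  7y1 + 10y2 + 15y3 + 14y4
  subject to:
    y1 + 2y3 + 4y4 >= 4
    y2 + y3 + y4 >= 2
    y1, y2, y3, y4 >= 0

Solving the primal: x* = (1, 10).
  primal value c^T x* = 24.
Solving the dual: y* = (0, 1, 0, 1).
  dual value b^T y* = 24.
Strong duality: c^T x* = b^T y*. Confirmed.

24


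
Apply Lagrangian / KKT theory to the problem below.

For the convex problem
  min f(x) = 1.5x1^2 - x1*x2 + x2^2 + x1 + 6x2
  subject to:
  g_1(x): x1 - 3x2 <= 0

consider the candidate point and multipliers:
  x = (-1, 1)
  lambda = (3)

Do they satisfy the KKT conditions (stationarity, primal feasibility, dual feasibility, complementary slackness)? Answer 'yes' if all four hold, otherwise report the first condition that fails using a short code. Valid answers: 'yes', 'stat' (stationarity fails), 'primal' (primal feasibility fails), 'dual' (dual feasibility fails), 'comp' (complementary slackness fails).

Gradient of f: grad f(x) = Q x + c = (-3, 9)
Constraint values g_i(x) = a_i^T x - b_i:
  g_1((-1, 1)) = -4
Stationarity residual: grad f(x) + sum_i lambda_i a_i = (0, 0)
  -> stationarity OK
Primal feasibility (all g_i <= 0): OK
Dual feasibility (all lambda_i >= 0): OK
Complementary slackness (lambda_i * g_i(x) = 0 for all i): FAILS

Verdict: the first failing condition is complementary_slackness -> comp.

comp


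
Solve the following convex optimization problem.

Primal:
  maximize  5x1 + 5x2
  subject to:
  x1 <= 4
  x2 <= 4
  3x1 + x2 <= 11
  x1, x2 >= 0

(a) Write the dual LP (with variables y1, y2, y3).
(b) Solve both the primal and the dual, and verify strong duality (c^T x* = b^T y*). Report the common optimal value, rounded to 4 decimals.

The standard primal-dual pair for 'max c^T x s.t. A x <= b, x >= 0' is:
  Dual:  min b^T y  s.t.  A^T y >= c,  y >= 0.

So the dual LP is:
  minimize  4y1 + 4y2 + 11y3
  subject to:
    y1 + 3y3 >= 5
    y2 + y3 >= 5
    y1, y2, y3 >= 0

Solving the primal: x* = (2.3333, 4).
  primal value c^T x* = 31.6667.
Solving the dual: y* = (0, 3.3333, 1.6667).
  dual value b^T y* = 31.6667.
Strong duality: c^T x* = b^T y*. Confirmed.

31.6667


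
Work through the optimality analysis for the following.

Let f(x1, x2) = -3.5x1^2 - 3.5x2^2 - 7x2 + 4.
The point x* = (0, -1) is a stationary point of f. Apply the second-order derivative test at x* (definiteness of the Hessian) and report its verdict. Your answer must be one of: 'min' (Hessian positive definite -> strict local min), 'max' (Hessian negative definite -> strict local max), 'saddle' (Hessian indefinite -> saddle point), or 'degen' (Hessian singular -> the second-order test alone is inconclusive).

Compute the Hessian H = grad^2 f:
  H = [[-7, 0], [0, -7]]
Verify stationarity: grad f(x*) = H x* + g = (0, 0).
Eigenvalues of H: -7, -7.
Both eigenvalues < 0, so H is negative definite -> x* is a strict local max.

max


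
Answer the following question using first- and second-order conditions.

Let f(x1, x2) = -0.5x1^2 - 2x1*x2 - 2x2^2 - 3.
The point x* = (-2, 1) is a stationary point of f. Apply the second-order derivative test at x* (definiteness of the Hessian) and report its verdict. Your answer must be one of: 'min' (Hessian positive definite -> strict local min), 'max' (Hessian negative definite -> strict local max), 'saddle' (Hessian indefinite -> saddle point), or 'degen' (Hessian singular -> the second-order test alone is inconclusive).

Compute the Hessian H = grad^2 f:
  H = [[-1, -2], [-2, -4]]
Verify stationarity: grad f(x*) = H x* + g = (0, 0).
Eigenvalues of H: -5, 0.
H has a zero eigenvalue (singular; negative semidefinite but not definite), so H is neither positive definite, negative definite, nor indefinite. The second-order test alone is inconclusive -> degen.
(Indeed, f is constant along the null direction of H through x*, so x* is not a strict local extremum.)

degen


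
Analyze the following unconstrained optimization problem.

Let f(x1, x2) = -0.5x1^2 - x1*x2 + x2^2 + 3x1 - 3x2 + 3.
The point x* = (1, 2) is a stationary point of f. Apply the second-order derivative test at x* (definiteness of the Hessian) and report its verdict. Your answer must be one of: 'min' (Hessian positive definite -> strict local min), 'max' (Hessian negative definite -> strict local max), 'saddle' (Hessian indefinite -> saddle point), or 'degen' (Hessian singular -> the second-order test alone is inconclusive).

Compute the Hessian H = grad^2 f:
  H = [[-1, -1], [-1, 2]]
Verify stationarity: grad f(x*) = H x* + g = (0, 0).
Eigenvalues of H: -1.3028, 2.3028.
Eigenvalues have mixed signs, so H is indefinite -> x* is a saddle point.

saddle


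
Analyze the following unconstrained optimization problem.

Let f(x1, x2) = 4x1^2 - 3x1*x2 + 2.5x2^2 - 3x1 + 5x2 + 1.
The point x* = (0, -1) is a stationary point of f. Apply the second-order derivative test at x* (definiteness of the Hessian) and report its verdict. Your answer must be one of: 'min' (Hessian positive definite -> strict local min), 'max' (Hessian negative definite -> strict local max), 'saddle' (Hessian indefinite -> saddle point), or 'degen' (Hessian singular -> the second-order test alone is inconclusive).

Compute the Hessian H = grad^2 f:
  H = [[8, -3], [-3, 5]]
Verify stationarity: grad f(x*) = H x* + g = (0, 0).
Eigenvalues of H: 3.1459, 9.8541.
Both eigenvalues > 0, so H is positive definite -> x* is a strict local min.

min


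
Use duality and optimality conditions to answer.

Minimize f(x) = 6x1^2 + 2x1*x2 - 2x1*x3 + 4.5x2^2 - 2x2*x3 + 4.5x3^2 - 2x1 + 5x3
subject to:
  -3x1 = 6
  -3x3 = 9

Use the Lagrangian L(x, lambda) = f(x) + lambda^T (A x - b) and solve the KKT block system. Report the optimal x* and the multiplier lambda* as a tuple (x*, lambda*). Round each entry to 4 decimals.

Form the Lagrangian:
  L(x, lambda) = (1/2) x^T Q x + c^T x + lambda^T (A x - b)
Stationarity (grad_x L = 0): Q x + c + A^T lambda = 0.
Primal feasibility: A x = b.

This gives the KKT block system:
  [ Q   A^T ] [ x     ]   [-c ]
  [ A    0  ] [ lambda ] = [ b ]

Solving the linear system:
  x*      = (-2, -0.2222, -3)
  lambda* = (-6.8148, -5.8519)
  f(x*)   = 41.2778

x* = (-2, -0.2222, -3), lambda* = (-6.8148, -5.8519)


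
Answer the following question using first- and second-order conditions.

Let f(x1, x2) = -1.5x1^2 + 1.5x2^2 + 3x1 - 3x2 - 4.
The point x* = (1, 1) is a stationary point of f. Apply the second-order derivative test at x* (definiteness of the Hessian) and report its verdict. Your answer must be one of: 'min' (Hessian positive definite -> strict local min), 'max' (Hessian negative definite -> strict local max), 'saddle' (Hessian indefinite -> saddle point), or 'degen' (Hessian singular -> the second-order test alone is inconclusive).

Compute the Hessian H = grad^2 f:
  H = [[-3, 0], [0, 3]]
Verify stationarity: grad f(x*) = H x* + g = (0, 0).
Eigenvalues of H: -3, 3.
Eigenvalues have mixed signs, so H is indefinite -> x* is a saddle point.

saddle


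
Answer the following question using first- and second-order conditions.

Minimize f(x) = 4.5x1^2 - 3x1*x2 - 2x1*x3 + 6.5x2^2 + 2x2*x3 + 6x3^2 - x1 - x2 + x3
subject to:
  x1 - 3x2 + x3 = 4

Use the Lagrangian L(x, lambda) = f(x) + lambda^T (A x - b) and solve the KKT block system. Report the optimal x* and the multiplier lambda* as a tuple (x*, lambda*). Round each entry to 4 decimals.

Form the Lagrangian:
  L(x, lambda) = (1/2) x^T Q x + c^T x + lambda^T (A x - b)
Stationarity (grad_x L = 0): Q x + c + A^T lambda = 0.
Primal feasibility: A x = b.

This gives the KKT block system:
  [ Q   A^T ] [ x     ]   [-c ]
  [ A    0  ] [ lambda ] = [ b ]

Solving the linear system:
  x*      = (0.4265, -1.0072, 0.552)
  lambda* = (-4.7563)
  f(x*)   = 10.0789

x* = (0.4265, -1.0072, 0.552), lambda* = (-4.7563)


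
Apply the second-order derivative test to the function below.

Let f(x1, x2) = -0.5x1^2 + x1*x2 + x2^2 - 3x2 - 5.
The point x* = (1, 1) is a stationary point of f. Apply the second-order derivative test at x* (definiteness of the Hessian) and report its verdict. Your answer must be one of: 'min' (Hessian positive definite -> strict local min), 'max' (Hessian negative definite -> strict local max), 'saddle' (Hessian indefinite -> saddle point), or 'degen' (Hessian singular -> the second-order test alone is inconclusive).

Compute the Hessian H = grad^2 f:
  H = [[-1, 1], [1, 2]]
Verify stationarity: grad f(x*) = H x* + g = (0, 0).
Eigenvalues of H: -1.3028, 2.3028.
Eigenvalues have mixed signs, so H is indefinite -> x* is a saddle point.

saddle


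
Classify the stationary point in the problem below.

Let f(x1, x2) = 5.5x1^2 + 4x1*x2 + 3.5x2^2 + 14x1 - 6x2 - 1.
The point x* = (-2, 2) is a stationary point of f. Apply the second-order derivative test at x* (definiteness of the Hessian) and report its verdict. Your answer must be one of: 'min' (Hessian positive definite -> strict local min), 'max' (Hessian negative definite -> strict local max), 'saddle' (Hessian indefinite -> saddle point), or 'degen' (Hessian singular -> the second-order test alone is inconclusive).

Compute the Hessian H = grad^2 f:
  H = [[11, 4], [4, 7]]
Verify stationarity: grad f(x*) = H x* + g = (0, 0).
Eigenvalues of H: 4.5279, 13.4721.
Both eigenvalues > 0, so H is positive definite -> x* is a strict local min.

min


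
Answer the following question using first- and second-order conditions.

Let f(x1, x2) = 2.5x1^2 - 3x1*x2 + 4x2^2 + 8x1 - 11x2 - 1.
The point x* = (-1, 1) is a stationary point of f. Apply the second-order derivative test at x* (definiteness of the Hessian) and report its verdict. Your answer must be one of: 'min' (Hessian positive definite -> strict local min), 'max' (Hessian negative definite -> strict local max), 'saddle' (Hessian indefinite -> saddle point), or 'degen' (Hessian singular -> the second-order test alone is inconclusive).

Compute the Hessian H = grad^2 f:
  H = [[5, -3], [-3, 8]]
Verify stationarity: grad f(x*) = H x* + g = (0, 0).
Eigenvalues of H: 3.1459, 9.8541.
Both eigenvalues > 0, so H is positive definite -> x* is a strict local min.

min


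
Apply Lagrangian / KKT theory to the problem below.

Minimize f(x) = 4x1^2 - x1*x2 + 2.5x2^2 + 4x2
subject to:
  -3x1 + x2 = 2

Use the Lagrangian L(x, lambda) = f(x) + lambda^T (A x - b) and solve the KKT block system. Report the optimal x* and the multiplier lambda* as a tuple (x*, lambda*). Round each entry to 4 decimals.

Form the Lagrangian:
  L(x, lambda) = (1/2) x^T Q x + c^T x + lambda^T (A x - b)
Stationarity (grad_x L = 0): Q x + c + A^T lambda = 0.
Primal feasibility: A x = b.

This gives the KKT block system:
  [ Q   A^T ] [ x     ]   [-c ]
  [ A    0  ] [ lambda ] = [ b ]

Solving the linear system:
  x*      = (-0.8511, -0.5532)
  lambda* = (-2.0851)
  f(x*)   = 0.9787

x* = (-0.8511, -0.5532), lambda* = (-2.0851)


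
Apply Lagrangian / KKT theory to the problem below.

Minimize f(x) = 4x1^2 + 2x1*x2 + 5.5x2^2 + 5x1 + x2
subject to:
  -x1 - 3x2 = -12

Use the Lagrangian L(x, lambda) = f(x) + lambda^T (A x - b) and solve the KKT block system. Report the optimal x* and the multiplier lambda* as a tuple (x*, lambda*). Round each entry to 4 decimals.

Form the Lagrangian:
  L(x, lambda) = (1/2) x^T Q x + c^T x + lambda^T (A x - b)
Stationarity (grad_x L = 0): Q x + c + A^T lambda = 0.
Primal feasibility: A x = b.

This gives the KKT block system:
  [ Q   A^T ] [ x     ]   [-c ]
  [ A    0  ] [ lambda ] = [ b ]

Solving the linear system:
  x*      = (0.2535, 3.9155)
  lambda* = (14.8592)
  f(x*)   = 91.7465

x* = (0.2535, 3.9155), lambda* = (14.8592)


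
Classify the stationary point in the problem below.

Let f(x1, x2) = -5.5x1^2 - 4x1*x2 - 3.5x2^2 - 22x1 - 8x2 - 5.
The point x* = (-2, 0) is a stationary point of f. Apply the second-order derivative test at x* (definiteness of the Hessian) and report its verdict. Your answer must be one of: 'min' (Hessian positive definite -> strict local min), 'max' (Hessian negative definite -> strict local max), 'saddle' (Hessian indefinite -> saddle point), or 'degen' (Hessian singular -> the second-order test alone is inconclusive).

Compute the Hessian H = grad^2 f:
  H = [[-11, -4], [-4, -7]]
Verify stationarity: grad f(x*) = H x* + g = (0, 0).
Eigenvalues of H: -13.4721, -4.5279.
Both eigenvalues < 0, so H is negative definite -> x* is a strict local max.

max


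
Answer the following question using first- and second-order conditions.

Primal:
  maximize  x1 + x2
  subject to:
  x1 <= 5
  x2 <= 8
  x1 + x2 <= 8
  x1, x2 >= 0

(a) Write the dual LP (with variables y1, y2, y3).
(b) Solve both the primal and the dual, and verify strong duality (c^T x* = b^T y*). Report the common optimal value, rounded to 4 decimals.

The standard primal-dual pair for 'max c^T x s.t. A x <= b, x >= 0' is:
  Dual:  min b^T y  s.t.  A^T y >= c,  y >= 0.

So the dual LP is:
  minimize  5y1 + 8y2 + 8y3
  subject to:
    y1 + y3 >= 1
    y2 + y3 >= 1
    y1, y2, y3 >= 0

Solving the primal: x* = (0, 8).
  primal value c^T x* = 8.
Solving the dual: y* = (0, 0, 1).
  dual value b^T y* = 8.
Strong duality: c^T x* = b^T y*. Confirmed.

8


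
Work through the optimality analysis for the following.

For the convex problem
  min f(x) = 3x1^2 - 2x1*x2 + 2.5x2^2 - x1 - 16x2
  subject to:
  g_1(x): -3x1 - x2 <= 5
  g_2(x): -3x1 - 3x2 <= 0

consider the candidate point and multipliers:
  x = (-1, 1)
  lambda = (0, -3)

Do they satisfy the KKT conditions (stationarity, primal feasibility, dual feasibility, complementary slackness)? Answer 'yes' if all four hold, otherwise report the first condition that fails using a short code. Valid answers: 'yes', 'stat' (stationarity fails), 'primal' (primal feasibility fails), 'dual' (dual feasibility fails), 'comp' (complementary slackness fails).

Gradient of f: grad f(x) = Q x + c = (-9, -9)
Constraint values g_i(x) = a_i^T x - b_i:
  g_1((-1, 1)) = -3
  g_2((-1, 1)) = 0
Stationarity residual: grad f(x) + sum_i lambda_i a_i = (0, 0)
  -> stationarity OK
Primal feasibility (all g_i <= 0): OK
Dual feasibility (all lambda_i >= 0): FAILS
Complementary slackness (lambda_i * g_i(x) = 0 for all i): OK

Verdict: the first failing condition is dual_feasibility -> dual.

dual


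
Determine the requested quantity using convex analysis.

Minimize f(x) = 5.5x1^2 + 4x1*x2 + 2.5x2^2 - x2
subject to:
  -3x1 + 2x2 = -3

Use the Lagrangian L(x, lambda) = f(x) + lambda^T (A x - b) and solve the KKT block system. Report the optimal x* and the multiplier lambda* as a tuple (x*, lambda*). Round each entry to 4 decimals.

Form the Lagrangian:
  L(x, lambda) = (1/2) x^T Q x + c^T x + lambda^T (A x - b)
Stationarity (grad_x L = 0): Q x + c + A^T lambda = 0.
Primal feasibility: A x = b.

This gives the KKT block system:
  [ Q   A^T ] [ x     ]   [-c ]
  [ A    0  ] [ lambda ] = [ b ]

Solving the linear system:
  x*      = (0.5474, -0.6788)
  lambda* = (1.1022)
  f(x*)   = 1.9927

x* = (0.5474, -0.6788), lambda* = (1.1022)


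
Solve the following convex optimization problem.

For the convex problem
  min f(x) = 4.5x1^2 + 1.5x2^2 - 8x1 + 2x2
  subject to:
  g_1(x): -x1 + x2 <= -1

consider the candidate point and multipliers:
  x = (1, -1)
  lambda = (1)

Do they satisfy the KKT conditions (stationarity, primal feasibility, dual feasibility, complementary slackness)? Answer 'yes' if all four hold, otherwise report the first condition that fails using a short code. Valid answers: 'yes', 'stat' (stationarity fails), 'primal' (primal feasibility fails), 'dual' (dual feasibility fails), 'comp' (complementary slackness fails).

Gradient of f: grad f(x) = Q x + c = (1, -1)
Constraint values g_i(x) = a_i^T x - b_i:
  g_1((1, -1)) = -1
Stationarity residual: grad f(x) + sum_i lambda_i a_i = (0, 0)
  -> stationarity OK
Primal feasibility (all g_i <= 0): OK
Dual feasibility (all lambda_i >= 0): OK
Complementary slackness (lambda_i * g_i(x) = 0 for all i): FAILS

Verdict: the first failing condition is complementary_slackness -> comp.

comp


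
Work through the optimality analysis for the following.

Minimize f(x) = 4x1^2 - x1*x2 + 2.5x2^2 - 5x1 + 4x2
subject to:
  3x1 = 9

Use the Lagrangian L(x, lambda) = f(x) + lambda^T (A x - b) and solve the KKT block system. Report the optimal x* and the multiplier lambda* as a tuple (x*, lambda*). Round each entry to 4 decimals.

Form the Lagrangian:
  L(x, lambda) = (1/2) x^T Q x + c^T x + lambda^T (A x - b)
Stationarity (grad_x L = 0): Q x + c + A^T lambda = 0.
Primal feasibility: A x = b.

This gives the KKT block system:
  [ Q   A^T ] [ x     ]   [-c ]
  [ A    0  ] [ lambda ] = [ b ]

Solving the linear system:
  x*      = (3, -0.2)
  lambda* = (-6.4)
  f(x*)   = 20.9

x* = (3, -0.2), lambda* = (-6.4)


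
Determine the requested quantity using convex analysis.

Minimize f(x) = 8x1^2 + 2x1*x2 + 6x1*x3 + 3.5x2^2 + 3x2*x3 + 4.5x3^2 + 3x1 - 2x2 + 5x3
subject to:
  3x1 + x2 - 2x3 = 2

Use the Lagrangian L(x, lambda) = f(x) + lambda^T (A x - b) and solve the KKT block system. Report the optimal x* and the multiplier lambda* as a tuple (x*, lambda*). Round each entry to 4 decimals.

Form the Lagrangian:
  L(x, lambda) = (1/2) x^T Q x + c^T x + lambda^T (A x - b)
Stationarity (grad_x L = 0): Q x + c + A^T lambda = 0.
Primal feasibility: A x = b.

This gives the KKT block system:
  [ Q   A^T ] [ x     ]   [-c ]
  [ A    0  ] [ lambda ] = [ b ]

Solving the linear system:
  x*      = (-0.0087, 0.583, -0.7216)
  lambda* = (0.1011)
  f(x*)   = -2.5012

x* = (-0.0087, 0.583, -0.7216), lambda* = (0.1011)


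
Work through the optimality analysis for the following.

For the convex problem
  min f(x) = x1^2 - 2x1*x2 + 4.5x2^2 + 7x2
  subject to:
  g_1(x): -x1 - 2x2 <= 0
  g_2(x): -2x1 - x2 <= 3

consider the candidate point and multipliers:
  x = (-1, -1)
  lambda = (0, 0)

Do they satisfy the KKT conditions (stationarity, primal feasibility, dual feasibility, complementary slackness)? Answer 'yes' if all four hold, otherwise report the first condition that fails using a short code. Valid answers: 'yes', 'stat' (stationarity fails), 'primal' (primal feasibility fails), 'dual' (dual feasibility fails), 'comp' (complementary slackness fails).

Gradient of f: grad f(x) = Q x + c = (0, 0)
Constraint values g_i(x) = a_i^T x - b_i:
  g_1((-1, -1)) = 3
  g_2((-1, -1)) = 0
Stationarity residual: grad f(x) + sum_i lambda_i a_i = (0, 0)
  -> stationarity OK
Primal feasibility (all g_i <= 0): FAILS
Dual feasibility (all lambda_i >= 0): OK
Complementary slackness (lambda_i * g_i(x) = 0 for all i): OK

Verdict: the first failing condition is primal_feasibility -> primal.

primal


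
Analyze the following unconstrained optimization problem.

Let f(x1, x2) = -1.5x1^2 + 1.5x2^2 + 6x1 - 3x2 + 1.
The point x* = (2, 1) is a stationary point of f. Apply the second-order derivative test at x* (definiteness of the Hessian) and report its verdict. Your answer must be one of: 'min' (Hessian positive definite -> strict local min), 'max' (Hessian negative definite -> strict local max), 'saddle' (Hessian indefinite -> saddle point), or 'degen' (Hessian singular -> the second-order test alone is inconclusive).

Compute the Hessian H = grad^2 f:
  H = [[-3, 0], [0, 3]]
Verify stationarity: grad f(x*) = H x* + g = (0, 0).
Eigenvalues of H: -3, 3.
Eigenvalues have mixed signs, so H is indefinite -> x* is a saddle point.

saddle


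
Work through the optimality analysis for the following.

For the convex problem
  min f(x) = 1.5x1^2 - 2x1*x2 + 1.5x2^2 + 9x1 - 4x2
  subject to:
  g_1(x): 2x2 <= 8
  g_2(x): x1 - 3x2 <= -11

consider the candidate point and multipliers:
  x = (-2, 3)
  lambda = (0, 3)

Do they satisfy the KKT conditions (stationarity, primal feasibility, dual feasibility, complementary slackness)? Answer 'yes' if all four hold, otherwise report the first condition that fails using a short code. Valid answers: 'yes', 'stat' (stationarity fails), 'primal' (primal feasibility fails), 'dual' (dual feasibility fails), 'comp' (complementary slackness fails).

Gradient of f: grad f(x) = Q x + c = (-3, 9)
Constraint values g_i(x) = a_i^T x - b_i:
  g_1((-2, 3)) = -2
  g_2((-2, 3)) = 0
Stationarity residual: grad f(x) + sum_i lambda_i a_i = (0, 0)
  -> stationarity OK
Primal feasibility (all g_i <= 0): OK
Dual feasibility (all lambda_i >= 0): OK
Complementary slackness (lambda_i * g_i(x) = 0 for all i): OK

Verdict: yes, KKT holds.

yes


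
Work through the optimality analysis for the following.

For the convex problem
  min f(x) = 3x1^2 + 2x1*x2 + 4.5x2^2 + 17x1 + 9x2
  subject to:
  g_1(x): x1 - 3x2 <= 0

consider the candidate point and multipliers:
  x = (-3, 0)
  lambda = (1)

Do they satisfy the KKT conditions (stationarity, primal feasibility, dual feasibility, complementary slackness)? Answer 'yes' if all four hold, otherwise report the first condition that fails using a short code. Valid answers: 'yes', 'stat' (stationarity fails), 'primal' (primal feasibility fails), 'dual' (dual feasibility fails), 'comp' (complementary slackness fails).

Gradient of f: grad f(x) = Q x + c = (-1, 3)
Constraint values g_i(x) = a_i^T x - b_i:
  g_1((-3, 0)) = -3
Stationarity residual: grad f(x) + sum_i lambda_i a_i = (0, 0)
  -> stationarity OK
Primal feasibility (all g_i <= 0): OK
Dual feasibility (all lambda_i >= 0): OK
Complementary slackness (lambda_i * g_i(x) = 0 for all i): FAILS

Verdict: the first failing condition is complementary_slackness -> comp.

comp
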